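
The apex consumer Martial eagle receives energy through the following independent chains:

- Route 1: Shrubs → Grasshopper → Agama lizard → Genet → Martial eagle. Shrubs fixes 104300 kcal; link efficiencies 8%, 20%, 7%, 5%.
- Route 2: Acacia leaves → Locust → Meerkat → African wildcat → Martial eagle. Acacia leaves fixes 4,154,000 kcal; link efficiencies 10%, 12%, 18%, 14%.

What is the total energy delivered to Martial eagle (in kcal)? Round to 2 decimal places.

1262.01 kcal

Route 1: 104300 × 0.08 × 0.2 × 0.07 × 0.05 = 5.8408 kcal
Route 2: 4154000 × 0.1 × 0.12 × 0.18 × 0.14 = 1256.1696 kcal
Total at Martial eagle: 5.8408 + 1256.1696 = 1262.0104 kcal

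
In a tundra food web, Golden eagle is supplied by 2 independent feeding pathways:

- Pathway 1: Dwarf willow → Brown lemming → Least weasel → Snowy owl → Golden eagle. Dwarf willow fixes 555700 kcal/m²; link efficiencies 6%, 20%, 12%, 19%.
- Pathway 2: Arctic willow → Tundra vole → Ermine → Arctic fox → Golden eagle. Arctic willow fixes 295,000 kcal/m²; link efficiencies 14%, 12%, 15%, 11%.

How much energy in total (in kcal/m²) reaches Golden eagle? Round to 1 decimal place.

233.8 kcal/m²

Pathway 1: 555700 × 0.06 × 0.2 × 0.12 × 0.19 = 152.03952 kcal/m²
Pathway 2: 295000 × 0.14 × 0.12 × 0.15 × 0.11 = 81.774 kcal/m²
Total at Golden eagle: 152.03952 + 81.774 = 233.81352 kcal/m²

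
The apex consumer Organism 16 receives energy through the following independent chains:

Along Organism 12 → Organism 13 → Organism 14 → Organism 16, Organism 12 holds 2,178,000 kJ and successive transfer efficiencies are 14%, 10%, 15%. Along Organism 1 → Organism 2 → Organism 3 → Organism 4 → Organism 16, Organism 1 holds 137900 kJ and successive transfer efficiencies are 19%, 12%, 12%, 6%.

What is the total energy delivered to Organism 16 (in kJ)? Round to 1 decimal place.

4596.4 kJ

Via Organism 12: 2178000 × 0.14 × 0.1 × 0.15 = 4573.8 kJ
Via Organism 1: 137900 × 0.19 × 0.12 × 0.12 × 0.06 = 22.637664 kJ
Total at Organism 16: 4573.8 + 22.637664 = 4596.437664 kJ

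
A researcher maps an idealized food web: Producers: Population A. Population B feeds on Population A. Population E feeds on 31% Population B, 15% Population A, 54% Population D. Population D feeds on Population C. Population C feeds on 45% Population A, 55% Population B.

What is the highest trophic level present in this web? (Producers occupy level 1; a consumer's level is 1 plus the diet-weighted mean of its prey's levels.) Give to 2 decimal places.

Population B: 1 + 1 = 2
Population C: 1 + (0.45×1 + 0.55×2) = 2.55
Population D: 1 + 2.55 = 3.55
Population E: 1 + (0.31×2 + 0.15×1 + 0.54×3.55) = 3.687

3.69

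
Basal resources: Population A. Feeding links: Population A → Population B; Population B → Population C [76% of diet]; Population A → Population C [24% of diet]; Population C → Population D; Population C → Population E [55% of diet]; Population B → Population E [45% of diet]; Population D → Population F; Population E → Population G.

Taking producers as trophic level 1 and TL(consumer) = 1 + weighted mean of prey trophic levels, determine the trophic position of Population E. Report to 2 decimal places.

3.42

Population B: 1 + 1 = 2
Population C: 1 + (0.76×2 + 0.24×1) = 2.76
Population D: 1 + 2.76 = 3.76
Population E: 1 + (0.55×2.76 + 0.45×2) = 3.418
Population F: 1 + 3.76 = 4.76
Population G: 1 + 3.418 = 4.418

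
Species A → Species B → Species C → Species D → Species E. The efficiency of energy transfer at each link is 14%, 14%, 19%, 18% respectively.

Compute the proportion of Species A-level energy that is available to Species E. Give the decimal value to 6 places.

Product of link efficiencies: 0.14 × 0.14 × 0.19 × 0.18 = 0.00067032

0.000670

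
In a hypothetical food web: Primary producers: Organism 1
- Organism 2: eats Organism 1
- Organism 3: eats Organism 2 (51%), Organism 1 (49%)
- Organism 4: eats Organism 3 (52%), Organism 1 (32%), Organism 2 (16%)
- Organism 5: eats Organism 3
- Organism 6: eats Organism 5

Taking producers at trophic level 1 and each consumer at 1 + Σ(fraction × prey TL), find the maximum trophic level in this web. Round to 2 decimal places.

4.51

Organism 2: 1 + 1 = 2
Organism 3: 1 + (0.51×2 + 0.49×1) = 2.51
Organism 4: 1 + (0.52×2.51 + 0.32×1 + 0.16×2) = 2.9452
Organism 5: 1 + 2.51 = 3.51
Organism 6: 1 + 3.51 = 4.51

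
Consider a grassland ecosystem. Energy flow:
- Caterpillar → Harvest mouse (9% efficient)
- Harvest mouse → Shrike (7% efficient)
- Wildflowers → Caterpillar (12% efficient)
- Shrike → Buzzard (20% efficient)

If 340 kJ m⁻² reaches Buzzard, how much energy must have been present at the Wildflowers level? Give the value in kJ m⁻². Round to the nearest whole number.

Cumulative transfer efficiency: 0.12 × 0.09 × 0.07 × 0.2 = 0.0001512
Wildflowers energy = 340 / 0.0001512 = 2248677 kJ m⁻²

2248677 kJ m⁻²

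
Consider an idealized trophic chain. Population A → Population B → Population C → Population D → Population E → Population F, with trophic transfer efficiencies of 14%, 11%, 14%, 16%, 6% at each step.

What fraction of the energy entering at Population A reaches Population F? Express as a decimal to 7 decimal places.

0.0000207

Product of link efficiencies: 0.14 × 0.11 × 0.14 × 0.16 × 0.06 = 0.0000206976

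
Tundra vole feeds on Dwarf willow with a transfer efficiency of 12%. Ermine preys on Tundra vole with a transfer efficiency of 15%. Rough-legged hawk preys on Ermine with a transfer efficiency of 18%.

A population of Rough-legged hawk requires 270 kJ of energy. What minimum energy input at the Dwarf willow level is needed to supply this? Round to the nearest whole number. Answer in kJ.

83333 kJ

Cumulative transfer efficiency: 0.12 × 0.15 × 0.18 = 0.00324
Dwarf willow energy = 270 / 0.00324 = 83333 kJ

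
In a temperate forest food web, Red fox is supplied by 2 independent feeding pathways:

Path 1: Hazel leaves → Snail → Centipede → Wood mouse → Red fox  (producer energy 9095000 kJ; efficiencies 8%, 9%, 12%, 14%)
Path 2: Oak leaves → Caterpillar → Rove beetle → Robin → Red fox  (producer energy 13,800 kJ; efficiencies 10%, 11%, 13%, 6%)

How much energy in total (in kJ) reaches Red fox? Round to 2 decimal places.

1101.32 kJ

Path 1: 9095000 × 0.08 × 0.09 × 0.12 × 0.14 = 1100.1312 kJ
Path 2: 13800 × 0.1 × 0.11 × 0.13 × 0.06 = 1.18404 kJ
Total at Red fox: 1100.1312 + 1.18404 = 1101.31524 kJ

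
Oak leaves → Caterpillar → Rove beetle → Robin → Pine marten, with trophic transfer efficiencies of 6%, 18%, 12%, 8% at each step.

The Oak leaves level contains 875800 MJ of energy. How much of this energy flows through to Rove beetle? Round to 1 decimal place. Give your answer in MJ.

Caterpillar: 875800 × 0.06 = 52548 MJ
Rove beetle: 52548 × 0.18 = 9458.64 MJ

9458.6 MJ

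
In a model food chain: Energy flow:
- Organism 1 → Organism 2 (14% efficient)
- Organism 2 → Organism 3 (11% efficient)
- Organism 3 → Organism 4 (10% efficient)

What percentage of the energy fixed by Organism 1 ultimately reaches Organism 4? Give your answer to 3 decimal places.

Product of link efficiencies: 0.14 × 0.11 × 0.1 = 0.00154
As a percentage: 0.00154 × 100 = 0.154%

0.154%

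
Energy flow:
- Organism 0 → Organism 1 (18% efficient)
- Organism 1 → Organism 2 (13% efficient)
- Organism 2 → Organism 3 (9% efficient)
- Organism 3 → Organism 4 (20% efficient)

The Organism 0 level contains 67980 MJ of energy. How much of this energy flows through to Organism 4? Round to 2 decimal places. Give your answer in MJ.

Organism 1: 67980 × 0.18 = 12236.4 MJ
Organism 2: 12236.4 × 0.13 = 1590.732 MJ
Organism 3: 1590.732 × 0.09 = 143.16588 MJ
Organism 4: 143.16588 × 0.2 = 28.633176 MJ

28.63 MJ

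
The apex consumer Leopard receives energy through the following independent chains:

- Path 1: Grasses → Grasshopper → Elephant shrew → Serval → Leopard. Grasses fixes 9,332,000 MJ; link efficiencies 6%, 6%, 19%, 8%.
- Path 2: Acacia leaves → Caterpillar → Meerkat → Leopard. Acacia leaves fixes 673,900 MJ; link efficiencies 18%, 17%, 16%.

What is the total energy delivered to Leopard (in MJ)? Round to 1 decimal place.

3810.1 MJ

Path 1: 9332000 × 0.06 × 0.06 × 0.19 × 0.08 = 510.64704 MJ
Path 2: 673900 × 0.18 × 0.17 × 0.16 = 3299.4144 MJ
Total at Leopard: 510.64704 + 3299.4144 = 3810.06144 MJ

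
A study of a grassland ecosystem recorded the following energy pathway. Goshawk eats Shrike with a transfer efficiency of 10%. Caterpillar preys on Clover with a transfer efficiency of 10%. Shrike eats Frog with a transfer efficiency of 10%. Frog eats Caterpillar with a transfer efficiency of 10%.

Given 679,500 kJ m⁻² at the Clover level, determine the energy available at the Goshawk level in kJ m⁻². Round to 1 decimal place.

Caterpillar: 679500 × 0.1 = 67950 kJ m⁻²
Frog: 67950 × 0.1 = 6795 kJ m⁻²
Shrike: 6795 × 0.1 = 679.5 kJ m⁻²
Goshawk: 679.5 × 0.1 = 67.95 kJ m⁻²

68.0 kJ m⁻²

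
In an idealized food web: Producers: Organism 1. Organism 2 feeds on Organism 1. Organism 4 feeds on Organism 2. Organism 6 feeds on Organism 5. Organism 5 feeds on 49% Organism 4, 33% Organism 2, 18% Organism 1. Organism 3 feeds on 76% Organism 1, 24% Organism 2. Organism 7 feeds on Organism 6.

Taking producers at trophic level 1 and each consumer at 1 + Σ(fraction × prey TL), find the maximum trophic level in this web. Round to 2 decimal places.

5.31

Organism 2: 1 + 1 = 2
Organism 3: 1 + (0.76×1 + 0.24×2) = 2.24
Organism 4: 1 + 2 = 3
Organism 5: 1 + (0.49×3 + 0.33×2 + 0.18×1) = 3.31
Organism 6: 1 + 3.31 = 4.31
Organism 7: 1 + 4.31 = 5.31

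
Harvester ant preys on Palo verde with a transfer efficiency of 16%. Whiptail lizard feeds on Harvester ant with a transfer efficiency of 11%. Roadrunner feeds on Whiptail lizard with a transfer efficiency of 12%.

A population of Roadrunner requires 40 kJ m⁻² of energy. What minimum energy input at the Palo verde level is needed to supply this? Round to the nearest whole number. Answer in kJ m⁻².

Cumulative transfer efficiency: 0.16 × 0.11 × 0.12 = 0.002112
Palo verde energy = 40 / 0.002112 = 18939 kJ m⁻²

18939 kJ m⁻²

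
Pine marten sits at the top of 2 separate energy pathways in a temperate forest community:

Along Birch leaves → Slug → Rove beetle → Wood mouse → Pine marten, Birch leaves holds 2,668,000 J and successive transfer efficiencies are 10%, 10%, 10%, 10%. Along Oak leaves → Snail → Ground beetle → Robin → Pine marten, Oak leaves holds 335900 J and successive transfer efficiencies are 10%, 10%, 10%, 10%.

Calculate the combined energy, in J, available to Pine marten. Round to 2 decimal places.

Via Birch leaves: 2668000 × 0.1 × 0.1 × 0.1 × 0.1 = 266.8 J
Via Oak leaves: 335900 × 0.1 × 0.1 × 0.1 × 0.1 = 33.59 J
Total at Pine marten: 266.8 + 33.59 = 300.39 J

300.39 J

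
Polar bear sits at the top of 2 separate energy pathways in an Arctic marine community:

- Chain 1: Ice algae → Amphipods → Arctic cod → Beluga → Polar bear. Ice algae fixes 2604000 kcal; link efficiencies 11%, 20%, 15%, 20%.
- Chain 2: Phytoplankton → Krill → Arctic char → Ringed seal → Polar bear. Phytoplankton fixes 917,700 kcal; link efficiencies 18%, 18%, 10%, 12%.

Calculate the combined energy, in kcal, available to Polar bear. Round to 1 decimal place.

2075.4 kcal

Chain 1: 2604000 × 0.11 × 0.2 × 0.15 × 0.2 = 1718.64 kcal
Chain 2: 917700 × 0.18 × 0.18 × 0.1 × 0.12 = 356.80176 kcal
Total at Polar bear: 1718.64 + 356.80176 = 2075.44176 kcal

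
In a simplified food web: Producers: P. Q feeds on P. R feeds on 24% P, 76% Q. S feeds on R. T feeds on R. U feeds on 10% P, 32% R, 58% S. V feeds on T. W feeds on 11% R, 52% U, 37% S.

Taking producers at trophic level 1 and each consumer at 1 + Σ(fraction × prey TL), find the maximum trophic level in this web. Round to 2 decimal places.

4.86

Q: 1 + 1 = 2
R: 1 + (0.24×1 + 0.76×2) = 2.76
S: 1 + 2.76 = 3.76
T: 1 + 2.76 = 3.76
U: 1 + (0.1×1 + 0.32×2.76 + 0.58×3.76) = 4.164
V: 1 + 3.76 = 4.76
W: 1 + (0.11×2.76 + 0.52×4.164 + 0.37×3.76) = 4.86008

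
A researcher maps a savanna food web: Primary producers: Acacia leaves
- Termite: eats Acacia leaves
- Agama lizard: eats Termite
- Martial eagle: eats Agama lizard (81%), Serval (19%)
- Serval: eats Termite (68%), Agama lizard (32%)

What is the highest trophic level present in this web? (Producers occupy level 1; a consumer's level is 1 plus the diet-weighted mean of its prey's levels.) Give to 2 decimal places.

Termite: 1 + 1 = 2
Agama lizard: 1 + 2 = 3
Serval: 1 + (0.68×2 + 0.32×3) = 3.32
Martial eagle: 1 + (0.81×3 + 0.19×3.32) = 4.0608

4.06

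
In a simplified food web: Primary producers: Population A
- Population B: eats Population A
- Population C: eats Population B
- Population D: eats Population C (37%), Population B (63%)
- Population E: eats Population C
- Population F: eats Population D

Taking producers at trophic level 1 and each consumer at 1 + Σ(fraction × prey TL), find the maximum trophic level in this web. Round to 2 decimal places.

4.37

Population B: 1 + 1 = 2
Population C: 1 + 2 = 3
Population D: 1 + (0.37×3 + 0.63×2) = 3.37
Population E: 1 + 3 = 4
Population F: 1 + 3.37 = 4.37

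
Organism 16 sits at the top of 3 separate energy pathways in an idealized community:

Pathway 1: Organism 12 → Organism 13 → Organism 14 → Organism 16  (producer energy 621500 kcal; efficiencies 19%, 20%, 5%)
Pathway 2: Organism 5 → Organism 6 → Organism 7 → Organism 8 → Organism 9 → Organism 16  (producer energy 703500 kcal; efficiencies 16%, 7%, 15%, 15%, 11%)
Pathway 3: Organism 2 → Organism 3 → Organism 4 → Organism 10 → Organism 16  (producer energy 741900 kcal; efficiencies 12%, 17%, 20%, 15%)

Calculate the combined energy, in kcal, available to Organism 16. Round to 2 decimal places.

Pathway 1: 621500 × 0.19 × 0.2 × 0.05 = 1180.85 kcal
Pathway 2: 703500 × 0.16 × 0.07 × 0.15 × 0.15 × 0.11 = 19.50102 kcal
Pathway 3: 741900 × 0.12 × 0.17 × 0.2 × 0.15 = 454.0428 kcal
Total at Organism 16: 1180.85 + 19.50102 + 454.0428 = 1654.39382 kcal

1654.39 kcal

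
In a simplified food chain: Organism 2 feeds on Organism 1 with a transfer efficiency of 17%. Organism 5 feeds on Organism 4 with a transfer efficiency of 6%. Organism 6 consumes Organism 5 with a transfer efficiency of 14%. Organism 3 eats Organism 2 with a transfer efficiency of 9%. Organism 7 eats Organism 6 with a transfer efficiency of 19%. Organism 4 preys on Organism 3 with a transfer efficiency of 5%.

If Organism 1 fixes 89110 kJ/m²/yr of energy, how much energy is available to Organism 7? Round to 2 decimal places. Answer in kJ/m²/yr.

0.11 kJ/m²/yr

Organism 2: 89110 × 0.17 = 15148.7 kJ/m²/yr
Organism 3: 15148.7 × 0.09 = 1363.383 kJ/m²/yr
Organism 4: 1363.383 × 0.05 = 68.16915 kJ/m²/yr
Organism 5: 68.16915 × 0.06 = 4.090149 kJ/m²/yr
Organism 6: 4.090149 × 0.14 = 0.57262086 kJ/m²/yr
Organism 7: 0.57262086 × 0.19 = 0.1087979634 kJ/m²/yr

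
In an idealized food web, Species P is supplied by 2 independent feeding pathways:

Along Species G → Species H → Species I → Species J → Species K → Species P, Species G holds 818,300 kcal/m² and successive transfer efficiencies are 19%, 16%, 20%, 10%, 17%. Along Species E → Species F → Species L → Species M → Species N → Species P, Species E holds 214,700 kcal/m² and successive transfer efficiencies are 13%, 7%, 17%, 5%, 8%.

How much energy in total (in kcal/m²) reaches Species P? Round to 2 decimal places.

Via Species G: 818300 × 0.19 × 0.16 × 0.2 × 0.1 × 0.17 = 84.579488 kcal/m²
Via Species E: 214700 × 0.13 × 0.07 × 0.17 × 0.05 × 0.08 = 1.3285636 kcal/m²
Total at Species P: 84.579488 + 1.3285636 = 85.9080516 kcal/m²

85.91 kcal/m²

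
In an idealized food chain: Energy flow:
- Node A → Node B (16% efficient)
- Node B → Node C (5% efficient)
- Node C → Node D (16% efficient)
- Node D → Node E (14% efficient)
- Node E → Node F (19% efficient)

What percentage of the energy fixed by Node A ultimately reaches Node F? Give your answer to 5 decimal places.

Product of link efficiencies: 0.16 × 0.05 × 0.16 × 0.14 × 0.19 = 0.000034048
As a percentage: 0.000034048 × 100 = 0.00340%

0.00340%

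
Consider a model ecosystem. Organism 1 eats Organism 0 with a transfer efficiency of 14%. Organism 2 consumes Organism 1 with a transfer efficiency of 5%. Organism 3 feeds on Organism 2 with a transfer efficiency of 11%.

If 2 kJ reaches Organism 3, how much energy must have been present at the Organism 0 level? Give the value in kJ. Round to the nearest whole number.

Cumulative transfer efficiency: 0.14 × 0.05 × 0.11 = 0.00077
Organism 0 energy = 2 / 0.00077 = 2597 kJ

2597 kJ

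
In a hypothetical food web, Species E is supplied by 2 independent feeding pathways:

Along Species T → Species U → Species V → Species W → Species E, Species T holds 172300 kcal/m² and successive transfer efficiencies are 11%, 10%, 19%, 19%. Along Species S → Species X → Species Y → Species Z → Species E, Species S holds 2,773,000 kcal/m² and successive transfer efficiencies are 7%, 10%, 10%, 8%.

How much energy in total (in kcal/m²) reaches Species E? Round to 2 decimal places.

223.71 kcal/m²

Via Species T: 172300 × 0.11 × 0.1 × 0.19 × 0.19 = 68.42033 kcal/m²
Via Species S: 2773000 × 0.07 × 0.1 × 0.1 × 0.08 = 155.288 kcal/m²
Total at Species E: 68.42033 + 155.288 = 223.70833 kcal/m²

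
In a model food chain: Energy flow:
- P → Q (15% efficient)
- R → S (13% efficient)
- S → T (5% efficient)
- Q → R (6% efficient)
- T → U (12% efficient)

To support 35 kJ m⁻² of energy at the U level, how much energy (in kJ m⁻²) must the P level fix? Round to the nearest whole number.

4985755 kJ m⁻²

Cumulative transfer efficiency: 0.15 × 0.06 × 0.13 × 0.05 × 0.12 = 0.00000702
P energy = 35 / 0.00000702 = 4985755 kJ m⁻²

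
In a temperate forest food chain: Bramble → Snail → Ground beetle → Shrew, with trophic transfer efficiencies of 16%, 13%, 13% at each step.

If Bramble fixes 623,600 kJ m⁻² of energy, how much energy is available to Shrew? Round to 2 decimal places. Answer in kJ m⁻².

Snail: 623600 × 0.16 = 99776 kJ m⁻²
Ground beetle: 99776 × 0.13 = 12970.88 kJ m⁻²
Shrew: 12970.88 × 0.13 = 1686.2144 kJ m⁻²

1686.21 kJ m⁻²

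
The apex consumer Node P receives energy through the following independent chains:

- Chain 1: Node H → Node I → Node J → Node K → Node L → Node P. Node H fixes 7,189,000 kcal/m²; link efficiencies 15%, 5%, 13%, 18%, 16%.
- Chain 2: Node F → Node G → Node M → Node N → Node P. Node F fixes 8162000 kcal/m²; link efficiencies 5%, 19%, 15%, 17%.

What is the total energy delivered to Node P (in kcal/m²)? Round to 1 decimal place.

2179.1 kcal/m²

Chain 1: 7189000 × 0.15 × 0.05 × 0.13 × 0.18 × 0.16 = 201.86712 kcal/m²
Chain 2: 8162000 × 0.05 × 0.19 × 0.15 × 0.17 = 1977.2445 kcal/m²
Total at Node P: 201.86712 + 1977.2445 = 2179.11162 kcal/m²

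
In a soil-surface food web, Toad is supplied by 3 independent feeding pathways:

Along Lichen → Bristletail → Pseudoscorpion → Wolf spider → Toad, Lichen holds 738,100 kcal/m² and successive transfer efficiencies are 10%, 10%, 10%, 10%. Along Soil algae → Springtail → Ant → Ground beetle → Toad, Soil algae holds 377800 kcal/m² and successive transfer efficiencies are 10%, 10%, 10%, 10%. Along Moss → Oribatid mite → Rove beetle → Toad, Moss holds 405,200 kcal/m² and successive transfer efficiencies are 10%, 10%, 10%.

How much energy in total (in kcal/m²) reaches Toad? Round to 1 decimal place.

Via Lichen: 738100 × 0.1 × 0.1 × 0.1 × 0.1 = 73.81 kcal/m²
Via Soil algae: 377800 × 0.1 × 0.1 × 0.1 × 0.1 = 37.78 kcal/m²
Via Moss: 405200 × 0.1 × 0.1 × 0.1 = 405.2 kcal/m²
Total at Toad: 73.81 + 37.78 + 405.2 = 516.79 kcal/m²

516.8 kcal/m²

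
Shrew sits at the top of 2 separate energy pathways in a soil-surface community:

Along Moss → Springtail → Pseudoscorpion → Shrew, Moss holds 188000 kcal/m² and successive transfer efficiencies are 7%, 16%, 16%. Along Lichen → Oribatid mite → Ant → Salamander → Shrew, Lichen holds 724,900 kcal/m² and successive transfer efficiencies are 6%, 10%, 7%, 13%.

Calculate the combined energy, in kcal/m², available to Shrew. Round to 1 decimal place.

Via Moss: 188000 × 0.07 × 0.16 × 0.16 = 336.896 kcal/m²
Via Lichen: 724900 × 0.06 × 0.1 × 0.07 × 0.13 = 39.57954 kcal/m²
Total at Shrew: 336.896 + 39.57954 = 376.47554 kcal/m²

376.5 kcal/m²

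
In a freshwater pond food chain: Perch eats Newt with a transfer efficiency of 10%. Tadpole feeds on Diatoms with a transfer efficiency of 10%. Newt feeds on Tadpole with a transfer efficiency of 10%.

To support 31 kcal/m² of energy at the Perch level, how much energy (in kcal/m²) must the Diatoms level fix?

Cumulative transfer efficiency: 0.1 × 0.1 × 0.1 = 0.001
Diatoms energy = 31 / 0.001 = 31000 kcal/m²

31000 kcal/m²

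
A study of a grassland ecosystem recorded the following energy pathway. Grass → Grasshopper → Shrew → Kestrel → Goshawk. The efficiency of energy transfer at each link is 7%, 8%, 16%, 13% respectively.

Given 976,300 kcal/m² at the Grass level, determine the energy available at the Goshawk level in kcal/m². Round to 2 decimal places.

113.72 kcal/m²

Grasshopper: 976300 × 0.07 = 68341 kcal/m²
Shrew: 68341 × 0.08 = 5467.28 kcal/m²
Kestrel: 5467.28 × 0.16 = 874.7648 kcal/m²
Goshawk: 874.7648 × 0.13 = 113.719424 kcal/m²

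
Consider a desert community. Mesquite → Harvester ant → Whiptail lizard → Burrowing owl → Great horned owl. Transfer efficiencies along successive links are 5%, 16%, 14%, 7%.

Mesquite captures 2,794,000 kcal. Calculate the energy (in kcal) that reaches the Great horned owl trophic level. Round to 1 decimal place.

219.0 kcal

Harvester ant: 2794000 × 0.05 = 139700 kcal
Whiptail lizard: 139700 × 0.16 = 22352 kcal
Burrowing owl: 22352 × 0.14 = 3129.28 kcal
Great horned owl: 3129.28 × 0.07 = 219.0496 kcal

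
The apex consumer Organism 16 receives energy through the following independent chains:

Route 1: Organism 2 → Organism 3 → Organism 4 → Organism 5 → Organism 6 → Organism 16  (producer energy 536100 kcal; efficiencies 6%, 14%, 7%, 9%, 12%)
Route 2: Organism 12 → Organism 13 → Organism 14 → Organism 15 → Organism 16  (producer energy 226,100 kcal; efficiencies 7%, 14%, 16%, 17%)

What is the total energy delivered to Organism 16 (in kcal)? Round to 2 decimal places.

63.67 kcal

Route 1: 536100 × 0.06 × 0.14 × 0.07 × 0.09 × 0.12 = 3.40444944 kcal
Route 2: 226100 × 0.07 × 0.14 × 0.16 × 0.17 = 60.269216 kcal
Total at Organism 16: 3.40444944 + 60.269216 = 63.67366544 kcal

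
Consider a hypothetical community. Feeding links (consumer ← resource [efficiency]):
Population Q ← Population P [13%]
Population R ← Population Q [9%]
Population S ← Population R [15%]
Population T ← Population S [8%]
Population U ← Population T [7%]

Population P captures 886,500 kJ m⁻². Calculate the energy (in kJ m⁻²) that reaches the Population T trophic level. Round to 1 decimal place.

124.5 kJ m⁻²

Population Q: 886500 × 0.13 = 115245 kJ m⁻²
Population R: 115245 × 0.09 = 10372.05 kJ m⁻²
Population S: 10372.05 × 0.15 = 1555.8075 kJ m⁻²
Population T: 1555.8075 × 0.08 = 124.4646 kJ m⁻²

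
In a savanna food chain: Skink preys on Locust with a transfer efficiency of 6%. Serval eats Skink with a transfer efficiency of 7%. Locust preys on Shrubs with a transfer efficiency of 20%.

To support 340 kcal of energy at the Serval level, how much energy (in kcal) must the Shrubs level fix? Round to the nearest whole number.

404762 kcal

Cumulative transfer efficiency: 0.2 × 0.06 × 0.07 = 0.00084
Shrubs energy = 340 / 0.00084 = 404762 kcal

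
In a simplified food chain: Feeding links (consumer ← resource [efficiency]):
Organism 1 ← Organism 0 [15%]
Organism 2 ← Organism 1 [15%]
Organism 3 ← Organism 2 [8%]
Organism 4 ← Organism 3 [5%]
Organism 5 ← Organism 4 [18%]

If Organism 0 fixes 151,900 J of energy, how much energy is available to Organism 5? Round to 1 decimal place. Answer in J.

Organism 1: 151900 × 0.15 = 22785 J
Organism 2: 22785 × 0.15 = 3417.75 J
Organism 3: 3417.75 × 0.08 = 273.42 J
Organism 4: 273.42 × 0.05 = 13.671 J
Organism 5: 13.671 × 0.18 = 2.46078 J

2.5 J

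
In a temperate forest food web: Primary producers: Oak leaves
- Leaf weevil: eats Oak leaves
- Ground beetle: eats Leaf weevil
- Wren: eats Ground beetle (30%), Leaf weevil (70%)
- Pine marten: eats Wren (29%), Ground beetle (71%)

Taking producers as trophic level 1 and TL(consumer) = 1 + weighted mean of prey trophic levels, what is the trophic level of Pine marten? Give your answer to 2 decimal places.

Leaf weevil: 1 + 1 = 2
Ground beetle: 1 + 2 = 3
Wren: 1 + (0.3×3 + 0.7×2) = 3.3
Pine marten: 1 + (0.29×3.3 + 0.71×3) = 4.087

4.09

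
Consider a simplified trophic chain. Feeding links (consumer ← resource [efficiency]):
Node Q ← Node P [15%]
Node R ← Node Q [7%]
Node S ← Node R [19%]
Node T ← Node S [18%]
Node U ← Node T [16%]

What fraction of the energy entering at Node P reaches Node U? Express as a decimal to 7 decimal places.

Product of link efficiencies: 0.15 × 0.07 × 0.19 × 0.18 × 0.16 = 0.000057456

0.0000575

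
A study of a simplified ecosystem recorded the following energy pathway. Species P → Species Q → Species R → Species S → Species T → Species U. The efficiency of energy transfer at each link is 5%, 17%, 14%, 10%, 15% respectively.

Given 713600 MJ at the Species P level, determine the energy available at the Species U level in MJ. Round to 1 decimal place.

Species Q: 713600 × 0.05 = 35680 MJ
Species R: 35680 × 0.17 = 6065.6 MJ
Species S: 6065.6 × 0.14 = 849.184 MJ
Species T: 849.184 × 0.1 = 84.9184 MJ
Species U: 84.9184 × 0.15 = 12.73776 MJ

12.7 MJ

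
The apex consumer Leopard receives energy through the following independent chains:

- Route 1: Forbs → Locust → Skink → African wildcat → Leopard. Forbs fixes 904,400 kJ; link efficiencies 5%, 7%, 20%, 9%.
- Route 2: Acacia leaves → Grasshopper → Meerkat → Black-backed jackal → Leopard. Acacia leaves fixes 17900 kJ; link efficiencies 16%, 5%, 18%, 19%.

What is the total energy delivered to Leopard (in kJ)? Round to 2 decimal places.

61.87 kJ

Route 1: 904400 × 0.05 × 0.07 × 0.2 × 0.09 = 56.9772 kJ
Route 2: 17900 × 0.16 × 0.05 × 0.18 × 0.19 = 4.89744 kJ
Total at Leopard: 56.9772 + 4.89744 = 61.87464 kJ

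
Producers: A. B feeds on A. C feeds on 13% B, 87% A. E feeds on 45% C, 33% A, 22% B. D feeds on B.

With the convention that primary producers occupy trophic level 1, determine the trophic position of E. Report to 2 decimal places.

B: 1 + 1 = 2
C: 1 + (0.13×2 + 0.87×1) = 2.13
D: 1 + 2 = 3
E: 1 + (0.45×2.13 + 0.33×1 + 0.22×2) = 2.7285

2.73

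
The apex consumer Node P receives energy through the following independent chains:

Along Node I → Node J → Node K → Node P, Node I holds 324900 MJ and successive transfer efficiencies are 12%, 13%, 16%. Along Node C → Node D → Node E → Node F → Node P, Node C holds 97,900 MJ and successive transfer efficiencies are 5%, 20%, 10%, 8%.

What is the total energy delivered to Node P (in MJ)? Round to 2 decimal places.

Via Node I: 324900 × 0.12 × 0.13 × 0.16 = 810.9504 MJ
Via Node C: 97900 × 0.05 × 0.2 × 0.1 × 0.08 = 7.832 MJ
Total at Node P: 810.9504 + 7.832 = 818.7824 MJ

818.78 MJ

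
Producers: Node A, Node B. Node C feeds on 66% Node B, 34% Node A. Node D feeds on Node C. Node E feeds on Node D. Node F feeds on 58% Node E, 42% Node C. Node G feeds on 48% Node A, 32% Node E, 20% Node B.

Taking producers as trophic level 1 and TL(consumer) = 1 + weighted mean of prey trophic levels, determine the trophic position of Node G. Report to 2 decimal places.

Node C: 1 + (0.66×1 + 0.34×1) = 2
Node D: 1 + 2 = 3
Node E: 1 + 3 = 4
Node F: 1 + (0.58×4 + 0.42×2) = 4.16
Node G: 1 + (0.48×1 + 0.32×4 + 0.2×1) = 2.96

2.96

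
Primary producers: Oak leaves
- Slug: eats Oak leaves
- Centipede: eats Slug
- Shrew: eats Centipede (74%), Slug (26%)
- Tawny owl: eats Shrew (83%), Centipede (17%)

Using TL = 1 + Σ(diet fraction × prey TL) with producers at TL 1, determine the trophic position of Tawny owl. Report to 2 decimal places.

4.61

Slug: 1 + 1 = 2
Centipede: 1 + 2 = 3
Shrew: 1 + (0.74×3 + 0.26×2) = 3.74
Tawny owl: 1 + (0.83×3.74 + 0.17×3) = 4.6142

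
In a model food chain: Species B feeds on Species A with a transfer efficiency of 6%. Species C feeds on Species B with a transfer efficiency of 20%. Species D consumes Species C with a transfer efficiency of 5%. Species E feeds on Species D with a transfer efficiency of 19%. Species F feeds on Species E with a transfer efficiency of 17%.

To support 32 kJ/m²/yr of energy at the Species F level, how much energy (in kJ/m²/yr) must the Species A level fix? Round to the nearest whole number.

Cumulative transfer efficiency: 0.06 × 0.2 × 0.05 × 0.19 × 0.17 = 0.00001938
Species A energy = 32 / 0.00001938 = 1651187 kJ/m²/yr

1651187 kJ/m²/yr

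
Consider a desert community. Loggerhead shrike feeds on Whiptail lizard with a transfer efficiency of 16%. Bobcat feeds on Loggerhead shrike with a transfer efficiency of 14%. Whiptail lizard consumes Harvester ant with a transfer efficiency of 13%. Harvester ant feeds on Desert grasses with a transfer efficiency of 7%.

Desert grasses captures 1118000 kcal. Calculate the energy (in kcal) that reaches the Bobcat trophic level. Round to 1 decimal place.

227.9 kcal

Harvester ant: 1118000 × 0.07 = 78260 kcal
Whiptail lizard: 78260 × 0.13 = 10173.8 kcal
Loggerhead shrike: 10173.8 × 0.16 = 1627.808 kcal
Bobcat: 1627.808 × 0.14 = 227.89312 kcal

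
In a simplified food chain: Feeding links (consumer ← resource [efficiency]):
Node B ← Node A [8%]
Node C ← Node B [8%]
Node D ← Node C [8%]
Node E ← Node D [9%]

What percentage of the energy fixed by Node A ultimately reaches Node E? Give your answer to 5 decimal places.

Product of link efficiencies: 0.08 × 0.08 × 0.08 × 0.09 = 0.00004608
As a percentage: 0.00004608 × 100 = 0.00461%

0.00461%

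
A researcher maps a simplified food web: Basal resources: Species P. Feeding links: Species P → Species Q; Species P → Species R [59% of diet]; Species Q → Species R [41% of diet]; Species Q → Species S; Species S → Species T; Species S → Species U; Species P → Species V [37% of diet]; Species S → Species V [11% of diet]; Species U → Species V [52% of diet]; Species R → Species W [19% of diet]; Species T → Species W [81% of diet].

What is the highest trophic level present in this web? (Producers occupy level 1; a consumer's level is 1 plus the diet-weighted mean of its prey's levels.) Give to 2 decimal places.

4.70

Species Q: 1 + 1 = 2
Species R: 1 + (0.59×1 + 0.41×2) = 2.41
Species S: 1 + 2 = 3
Species T: 1 + 3 = 4
Species U: 1 + 3 = 4
Species V: 1 + (0.37×1 + 0.11×3 + 0.52×4) = 3.78
Species W: 1 + (0.19×2.41 + 0.81×4) = 4.6979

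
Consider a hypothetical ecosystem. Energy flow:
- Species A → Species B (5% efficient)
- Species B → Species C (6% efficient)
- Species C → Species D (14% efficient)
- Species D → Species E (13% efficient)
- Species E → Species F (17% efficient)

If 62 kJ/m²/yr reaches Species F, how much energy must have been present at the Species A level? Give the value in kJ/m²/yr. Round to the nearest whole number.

Cumulative transfer efficiency: 0.05 × 0.06 × 0.14 × 0.13 × 0.17 = 0.000009282
Species A energy = 62 / 0.000009282 = 6679595 kJ/m²/yr

6679595 kJ/m²/yr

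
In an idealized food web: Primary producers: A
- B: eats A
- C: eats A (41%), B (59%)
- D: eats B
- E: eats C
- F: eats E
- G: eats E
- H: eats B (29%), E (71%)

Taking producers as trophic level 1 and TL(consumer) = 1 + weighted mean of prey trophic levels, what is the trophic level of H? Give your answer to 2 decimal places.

B: 1 + 1 = 2
C: 1 + (0.41×1 + 0.59×2) = 2.59
D: 1 + 2 = 3
E: 1 + 2.59 = 3.59
F: 1 + 3.59 = 4.59
G: 1 + 3.59 = 4.59
H: 1 + (0.29×2 + 0.71×3.59) = 4.1289

4.13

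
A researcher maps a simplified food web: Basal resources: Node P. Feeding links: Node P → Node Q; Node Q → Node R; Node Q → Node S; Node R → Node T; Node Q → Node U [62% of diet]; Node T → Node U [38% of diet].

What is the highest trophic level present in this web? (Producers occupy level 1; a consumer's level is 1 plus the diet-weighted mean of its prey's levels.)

4

Node Q: 1 + 1 = 2
Node R: 1 + 2 = 3
Node S: 1 + 2 = 3
Node T: 1 + 3 = 4
Node U: 1 + (0.62×2 + 0.38×4) = 3.76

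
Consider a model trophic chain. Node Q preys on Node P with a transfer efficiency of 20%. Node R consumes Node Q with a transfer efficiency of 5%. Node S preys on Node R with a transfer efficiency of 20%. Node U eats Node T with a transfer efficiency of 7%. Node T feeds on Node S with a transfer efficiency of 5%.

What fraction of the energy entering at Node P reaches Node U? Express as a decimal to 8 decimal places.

Product of link efficiencies: 0.2 × 0.05 × 0.2 × 0.05 × 0.07 = 0.000007

0.00000700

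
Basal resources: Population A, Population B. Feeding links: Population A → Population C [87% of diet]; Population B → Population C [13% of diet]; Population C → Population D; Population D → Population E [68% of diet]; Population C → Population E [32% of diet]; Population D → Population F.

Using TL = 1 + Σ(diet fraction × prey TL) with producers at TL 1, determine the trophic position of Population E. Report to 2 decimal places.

Population C: 1 + (0.87×1 + 0.13×1) = 2
Population D: 1 + 2 = 3
Population E: 1 + (0.68×3 + 0.32×2) = 3.68
Population F: 1 + 3 = 4

3.68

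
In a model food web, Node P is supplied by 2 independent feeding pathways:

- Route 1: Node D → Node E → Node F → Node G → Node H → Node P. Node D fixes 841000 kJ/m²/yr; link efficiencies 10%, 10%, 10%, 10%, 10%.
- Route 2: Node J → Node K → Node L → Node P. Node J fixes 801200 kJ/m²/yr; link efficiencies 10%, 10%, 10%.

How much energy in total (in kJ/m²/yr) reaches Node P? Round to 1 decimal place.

Route 1: 841000 × 0.1 × 0.1 × 0.1 × 0.1 × 0.1 = 8.41 kJ/m²/yr
Route 2: 801200 × 0.1 × 0.1 × 0.1 = 801.2 kJ/m²/yr
Total at Node P: 8.41 + 801.2 = 809.61 kJ/m²/yr

809.6 kJ/m²/yr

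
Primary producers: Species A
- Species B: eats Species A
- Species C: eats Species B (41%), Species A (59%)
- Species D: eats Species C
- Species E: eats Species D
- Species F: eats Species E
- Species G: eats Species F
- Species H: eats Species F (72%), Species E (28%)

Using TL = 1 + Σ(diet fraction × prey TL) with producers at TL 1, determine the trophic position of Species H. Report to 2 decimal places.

Species B: 1 + 1 = 2
Species C: 1 + (0.41×2 + 0.59×1) = 2.41
Species D: 1 + 2.41 = 3.41
Species E: 1 + 3.41 = 4.41
Species F: 1 + 4.41 = 5.41
Species G: 1 + 5.41 = 6.41
Species H: 1 + (0.72×5.41 + 0.28×4.41) = 6.13

6.13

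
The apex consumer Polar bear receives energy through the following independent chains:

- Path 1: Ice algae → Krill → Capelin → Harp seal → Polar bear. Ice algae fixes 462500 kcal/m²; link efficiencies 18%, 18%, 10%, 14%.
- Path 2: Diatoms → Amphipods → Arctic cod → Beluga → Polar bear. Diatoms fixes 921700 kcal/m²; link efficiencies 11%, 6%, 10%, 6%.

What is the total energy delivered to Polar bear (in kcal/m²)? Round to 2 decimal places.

Path 1: 462500 × 0.18 × 0.18 × 0.1 × 0.14 = 209.79 kcal/m²
Path 2: 921700 × 0.11 × 0.06 × 0.1 × 0.06 = 36.49932 kcal/m²
Total at Polar bear: 209.79 + 36.49932 = 246.28932 kcal/m²

246.29 kcal/m²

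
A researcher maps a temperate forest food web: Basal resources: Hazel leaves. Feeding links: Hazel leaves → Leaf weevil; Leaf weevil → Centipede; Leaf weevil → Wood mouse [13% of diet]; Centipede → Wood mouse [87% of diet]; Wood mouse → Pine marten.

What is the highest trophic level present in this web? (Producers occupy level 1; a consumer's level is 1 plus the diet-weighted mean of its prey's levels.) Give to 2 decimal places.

4.87

Leaf weevil: 1 + 1 = 2
Centipede: 1 + 2 = 3
Wood mouse: 1 + (0.13×2 + 0.87×3) = 3.87
Pine marten: 1 + 3.87 = 4.87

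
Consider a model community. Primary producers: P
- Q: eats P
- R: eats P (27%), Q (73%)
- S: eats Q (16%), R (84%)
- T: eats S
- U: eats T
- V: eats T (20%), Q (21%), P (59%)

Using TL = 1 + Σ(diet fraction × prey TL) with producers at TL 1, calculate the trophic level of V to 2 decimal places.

Q: 1 + 1 = 2
R: 1 + (0.27×1 + 0.73×2) = 2.73
S: 1 + (0.16×2 + 0.84×2.73) = 3.6132
T: 1 + 3.6132 = 4.6132
U: 1 + 4.6132 = 5.6132
V: 1 + (0.2×4.6132 + 0.21×2 + 0.59×1) = 2.93264

2.93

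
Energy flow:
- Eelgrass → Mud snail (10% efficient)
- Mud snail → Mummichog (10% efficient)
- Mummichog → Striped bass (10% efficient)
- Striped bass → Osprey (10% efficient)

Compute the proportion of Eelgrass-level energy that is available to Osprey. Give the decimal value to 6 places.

0.000100

Product of link efficiencies: 0.1 × 0.1 × 0.1 × 0.1 = 0.0001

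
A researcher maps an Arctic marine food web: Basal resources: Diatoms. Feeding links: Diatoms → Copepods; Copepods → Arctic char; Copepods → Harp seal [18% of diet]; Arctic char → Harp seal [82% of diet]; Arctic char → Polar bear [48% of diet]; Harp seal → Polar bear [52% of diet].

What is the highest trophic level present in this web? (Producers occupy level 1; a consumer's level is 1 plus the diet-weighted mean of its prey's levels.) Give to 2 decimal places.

Copepods: 1 + 1 = 2
Arctic char: 1 + 2 = 3
Harp seal: 1 + (0.18×2 + 0.82×3) = 3.82
Polar bear: 1 + (0.48×3 + 0.52×3.82) = 4.4264

4.43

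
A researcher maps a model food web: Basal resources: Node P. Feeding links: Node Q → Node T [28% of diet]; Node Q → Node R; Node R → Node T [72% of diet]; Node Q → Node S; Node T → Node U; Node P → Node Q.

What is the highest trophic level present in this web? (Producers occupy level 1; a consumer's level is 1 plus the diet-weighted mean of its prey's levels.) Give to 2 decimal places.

Node Q: 1 + 1 = 2
Node R: 1 + 2 = 3
Node S: 1 + 2 = 3
Node T: 1 + (0.72×3 + 0.28×2) = 3.72
Node U: 1 + 3.72 = 4.72

4.72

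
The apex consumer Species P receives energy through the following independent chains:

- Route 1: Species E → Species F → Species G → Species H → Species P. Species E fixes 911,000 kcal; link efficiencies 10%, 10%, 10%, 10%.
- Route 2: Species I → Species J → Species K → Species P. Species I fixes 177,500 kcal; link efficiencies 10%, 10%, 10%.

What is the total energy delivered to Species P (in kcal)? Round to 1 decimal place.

Route 1: 911000 × 0.1 × 0.1 × 0.1 × 0.1 = 91.1 kcal
Route 2: 177500 × 0.1 × 0.1 × 0.1 = 177.5 kcal
Total at Species P: 91.1 + 177.5 = 268.6 kcal

268.6 kcal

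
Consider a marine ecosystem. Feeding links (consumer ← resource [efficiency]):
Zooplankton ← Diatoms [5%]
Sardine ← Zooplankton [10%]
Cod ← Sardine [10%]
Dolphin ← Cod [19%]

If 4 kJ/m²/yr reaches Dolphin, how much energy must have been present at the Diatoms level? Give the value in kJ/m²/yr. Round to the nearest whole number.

Cumulative transfer efficiency: 0.05 × 0.1 × 0.1 × 0.19 = 0.000095
Diatoms energy = 4 / 0.000095 = 42105 kJ/m²/yr

42105 kJ/m²/yr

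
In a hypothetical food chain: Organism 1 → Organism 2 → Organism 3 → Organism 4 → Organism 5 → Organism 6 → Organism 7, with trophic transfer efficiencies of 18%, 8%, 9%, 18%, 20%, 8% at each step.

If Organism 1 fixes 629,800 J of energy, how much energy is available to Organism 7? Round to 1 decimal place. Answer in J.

2.4 J

Organism 2: 629800 × 0.18 = 113364 J
Organism 3: 113364 × 0.08 = 9069.12 J
Organism 4: 9069.12 × 0.09 = 816.2208 J
Organism 5: 816.2208 × 0.18 = 146.919744 J
Organism 6: 146.919744 × 0.2 = 29.3839488 J
Organism 7: 29.3839488 × 0.08 = 2.350715904 J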